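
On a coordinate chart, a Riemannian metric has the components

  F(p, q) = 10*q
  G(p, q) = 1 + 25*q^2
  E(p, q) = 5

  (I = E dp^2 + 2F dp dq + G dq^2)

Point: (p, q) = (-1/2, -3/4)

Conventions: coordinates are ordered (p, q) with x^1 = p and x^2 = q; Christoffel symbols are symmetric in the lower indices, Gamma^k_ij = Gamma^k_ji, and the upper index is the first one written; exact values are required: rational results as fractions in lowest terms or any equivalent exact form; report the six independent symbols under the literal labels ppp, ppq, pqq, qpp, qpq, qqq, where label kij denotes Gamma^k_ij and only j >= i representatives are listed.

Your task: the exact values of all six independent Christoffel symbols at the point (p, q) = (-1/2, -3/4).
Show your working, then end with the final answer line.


E = 5, F = -15/2, G = 241/16 at the point
E_p = 0, E_q = 0, F_p = 0, F_q = 10, G_p = 0, G_q = -75/2
EG - F^2 = 305/16;  g^inv = (16/305) * [[241/16, 15/2], [15/2, 5]]
first-kind symbols [ij,l] = (1/2)(d_i g_jl + d_j g_il - d_l g_ij): [pp,p] = E_p/2 = 0, [pp,q] = F_p - E_q/2 = 0, [pq,p] = E_q/2 = 0, [pq,q] = G_p/2 = 0, [qq,p] = F_q - G_p/2 = 10, [qq,q] = G_q/2 = -75/4
Gamma^p_ij = (G*[ij,p] - F*[ij,q])/(EG - F^2), Gamma^q_ij = (E*[ij,q] - F*[ij,p])/(EG - F^2)

Answer: Gamma_ppp = 0, Gamma_ppq = 0, Gamma_pqq = 32/61, Gamma_qpp = 0, Gamma_qpq = 0, Gamma_qqq = -60/61


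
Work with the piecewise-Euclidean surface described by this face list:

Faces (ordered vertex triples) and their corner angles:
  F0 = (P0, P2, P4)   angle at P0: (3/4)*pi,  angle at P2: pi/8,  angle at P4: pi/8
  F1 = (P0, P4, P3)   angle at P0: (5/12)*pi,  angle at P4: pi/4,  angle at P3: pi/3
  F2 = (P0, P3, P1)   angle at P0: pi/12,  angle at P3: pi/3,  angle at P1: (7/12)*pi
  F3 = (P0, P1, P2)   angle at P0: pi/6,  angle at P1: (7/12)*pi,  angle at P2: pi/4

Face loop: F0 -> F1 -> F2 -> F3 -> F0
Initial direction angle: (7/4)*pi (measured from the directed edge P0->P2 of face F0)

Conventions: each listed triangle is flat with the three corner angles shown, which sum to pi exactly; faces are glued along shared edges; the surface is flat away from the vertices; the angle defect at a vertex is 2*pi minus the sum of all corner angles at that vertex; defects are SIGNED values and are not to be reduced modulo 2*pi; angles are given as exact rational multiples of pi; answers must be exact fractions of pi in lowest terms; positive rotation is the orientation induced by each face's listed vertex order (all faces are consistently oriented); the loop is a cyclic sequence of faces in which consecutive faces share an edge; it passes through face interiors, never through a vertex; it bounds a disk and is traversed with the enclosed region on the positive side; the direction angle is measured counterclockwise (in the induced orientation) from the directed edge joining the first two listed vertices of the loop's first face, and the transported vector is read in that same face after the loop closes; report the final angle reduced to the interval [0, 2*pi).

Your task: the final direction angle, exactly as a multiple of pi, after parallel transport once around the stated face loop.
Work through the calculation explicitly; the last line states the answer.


enclosed vertex P0: corner angles sum to (17/12)*pi, defect = 2*pi - (17/12)*pi = (7/12)*pi
transport around the loop rotates by the sum of enclosed defects; add to the initial angle mod 2*pi
final angle = (7/4)*pi + (7/12)*pi = pi/3 (mod 2*pi)

Answer: final direction angle = pi/3


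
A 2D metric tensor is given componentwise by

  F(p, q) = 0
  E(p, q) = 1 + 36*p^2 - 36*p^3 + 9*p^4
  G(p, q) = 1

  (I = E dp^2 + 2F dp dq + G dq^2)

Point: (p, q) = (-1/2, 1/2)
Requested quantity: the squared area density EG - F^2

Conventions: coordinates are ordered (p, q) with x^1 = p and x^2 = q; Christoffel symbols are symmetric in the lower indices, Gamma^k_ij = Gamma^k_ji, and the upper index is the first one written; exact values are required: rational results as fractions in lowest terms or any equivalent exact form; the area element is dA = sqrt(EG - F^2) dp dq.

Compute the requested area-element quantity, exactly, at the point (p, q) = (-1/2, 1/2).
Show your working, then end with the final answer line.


E = 241/16, F = 0, G = 1; EG - F^2 = 241/16

Answer: EG - F^2 = 241/16


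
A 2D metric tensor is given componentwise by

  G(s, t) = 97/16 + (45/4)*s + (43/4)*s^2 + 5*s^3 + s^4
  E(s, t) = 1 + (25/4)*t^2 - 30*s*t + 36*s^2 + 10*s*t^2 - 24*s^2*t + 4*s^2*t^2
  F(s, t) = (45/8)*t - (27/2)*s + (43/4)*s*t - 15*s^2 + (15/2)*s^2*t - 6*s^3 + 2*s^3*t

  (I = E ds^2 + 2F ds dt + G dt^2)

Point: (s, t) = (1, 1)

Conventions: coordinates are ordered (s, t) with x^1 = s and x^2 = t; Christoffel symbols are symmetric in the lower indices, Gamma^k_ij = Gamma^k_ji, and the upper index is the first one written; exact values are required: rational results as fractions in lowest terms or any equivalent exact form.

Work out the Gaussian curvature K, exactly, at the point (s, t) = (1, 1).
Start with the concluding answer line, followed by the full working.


Answer: K = -5184/337561

E = 13/4, F = -69/8, G = 545/16, EG - F^2 = 581/16 at the point
E_s = 12, E_t = -27/2, F_s = -119/4, F_t = 207/8, G_s = 207/4, G_t = 0
E_tt = 81/2, F_st = 127/4, G_ss = 127/2
By Brioschi, K is (det M1 - det M2) divided by (EG - F^2) squared.
M1 = [[-E_tt/2 + F_st - G_ss/2, E_s/2, F_s - E_t/2], [F_t - G_s/2, E, F], [G_t/2, F, G]] = [[-81/4, 6, -23], [0, 13/4, -69/8], [0, -69/8, 545/16]]; det M1 = -47061/64
M2 = [[0, E_t/2, G_s/2], [E_t/2, E, F], [G_s/2, F, G]] = [[0, -27/4, 207/8], [-27/4, 13/4, -69/8], [207/8, -69/8, 545/16]]; det M2 = -45765/64
det M1 - det M2 = -81/4; K = -81/4 / (581/16)^2 = -5184/337561


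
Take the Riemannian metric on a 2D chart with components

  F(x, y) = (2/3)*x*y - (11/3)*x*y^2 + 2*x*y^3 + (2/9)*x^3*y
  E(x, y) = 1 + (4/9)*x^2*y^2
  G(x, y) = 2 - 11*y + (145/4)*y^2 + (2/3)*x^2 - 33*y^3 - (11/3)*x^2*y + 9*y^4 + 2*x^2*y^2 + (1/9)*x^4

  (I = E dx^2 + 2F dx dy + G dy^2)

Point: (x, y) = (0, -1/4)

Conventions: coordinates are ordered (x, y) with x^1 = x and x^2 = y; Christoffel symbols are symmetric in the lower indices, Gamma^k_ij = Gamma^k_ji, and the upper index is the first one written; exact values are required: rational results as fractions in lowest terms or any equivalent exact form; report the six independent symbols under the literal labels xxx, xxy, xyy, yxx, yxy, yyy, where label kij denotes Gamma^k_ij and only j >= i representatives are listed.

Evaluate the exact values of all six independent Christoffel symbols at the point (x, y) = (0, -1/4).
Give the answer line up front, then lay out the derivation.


Answer: Gamma_xxx = 0, Gamma_xxy = 0, Gamma_xyy = 0, Gamma_yxx = -328/5811, Gamma_yxy = 0, Gamma_yyy = -4592/1937

E = 1, F = 0, G = 1937/256 at the point
E_x = 0, E_y = 0, F_x = -41/96, F_y = 0, G_x = 0, G_y = -287/8
EG - F^2 = 1937/256;  g^inv = (256/1937) * [[1937/256, 0], [0, 1]]
first-kind symbols [ij,l] = (1/2)(d_i g_jl + d_j g_il - d_l g_ij): [xx,x] = E_x/2 = 0, [xx,y] = F_x - E_y/2 = -41/96, [xy,x] = E_y/2 = 0, [xy,y] = G_x/2 = 0, [yy,x] = F_y - G_x/2 = 0, [yy,y] = G_y/2 = -287/16
Gamma^x_ij = (G*[ij,x] - F*[ij,y])/(EG - F^2), Gamma^y_ij = (E*[ij,y] - F*[ij,x])/(EG - F^2)


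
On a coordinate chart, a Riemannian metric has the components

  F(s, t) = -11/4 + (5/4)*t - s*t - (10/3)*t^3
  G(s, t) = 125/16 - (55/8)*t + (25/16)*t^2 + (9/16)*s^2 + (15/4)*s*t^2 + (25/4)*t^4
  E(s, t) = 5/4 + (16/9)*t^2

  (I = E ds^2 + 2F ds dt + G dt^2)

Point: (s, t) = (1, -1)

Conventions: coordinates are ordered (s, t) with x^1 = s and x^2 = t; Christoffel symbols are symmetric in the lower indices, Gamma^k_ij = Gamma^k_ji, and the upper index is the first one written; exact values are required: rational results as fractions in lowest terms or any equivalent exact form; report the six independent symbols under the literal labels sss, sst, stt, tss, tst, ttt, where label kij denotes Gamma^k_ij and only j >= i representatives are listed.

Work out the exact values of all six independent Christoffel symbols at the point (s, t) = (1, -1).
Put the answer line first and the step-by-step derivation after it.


Answer: Gamma_sss = -1600/140091, Gamma_sst = -27924/46697, Gamma_stt = -105225/26684, Gamma_tss = 43600/420273, Gamma_tst = 13777/140091, Gamma_ttt = -4960/6671

E = 109/36, F = 1/3, G = 429/16 at the point
E_s = 0, E_t = -32/9, F_s = 1, F_t = -39/4, G_s = 39/8, G_t = -85/2
EG - F^2 = 46697/576;  g^inv = (576/46697) * [[429/16, -1/3], [-1/3, 109/36]]
first-kind symbols [ij,l] = (1/2)(d_i g_jl + d_j g_il - d_l g_ij): [ss,s] = E_s/2 = 0, [ss,t] = F_s - E_t/2 = 25/9, [st,s] = E_t/2 = -16/9, [st,t] = G_s/2 = 39/16, [tt,s] = F_t - G_s/2 = -195/16, [tt,t] = G_t/2 = -85/4
Gamma^s_ij = (G*[ij,s] - F*[ij,t])/(EG - F^2), Gamma^t_ij = (E*[ij,t] - F*[ij,s])/(EG - F^2)


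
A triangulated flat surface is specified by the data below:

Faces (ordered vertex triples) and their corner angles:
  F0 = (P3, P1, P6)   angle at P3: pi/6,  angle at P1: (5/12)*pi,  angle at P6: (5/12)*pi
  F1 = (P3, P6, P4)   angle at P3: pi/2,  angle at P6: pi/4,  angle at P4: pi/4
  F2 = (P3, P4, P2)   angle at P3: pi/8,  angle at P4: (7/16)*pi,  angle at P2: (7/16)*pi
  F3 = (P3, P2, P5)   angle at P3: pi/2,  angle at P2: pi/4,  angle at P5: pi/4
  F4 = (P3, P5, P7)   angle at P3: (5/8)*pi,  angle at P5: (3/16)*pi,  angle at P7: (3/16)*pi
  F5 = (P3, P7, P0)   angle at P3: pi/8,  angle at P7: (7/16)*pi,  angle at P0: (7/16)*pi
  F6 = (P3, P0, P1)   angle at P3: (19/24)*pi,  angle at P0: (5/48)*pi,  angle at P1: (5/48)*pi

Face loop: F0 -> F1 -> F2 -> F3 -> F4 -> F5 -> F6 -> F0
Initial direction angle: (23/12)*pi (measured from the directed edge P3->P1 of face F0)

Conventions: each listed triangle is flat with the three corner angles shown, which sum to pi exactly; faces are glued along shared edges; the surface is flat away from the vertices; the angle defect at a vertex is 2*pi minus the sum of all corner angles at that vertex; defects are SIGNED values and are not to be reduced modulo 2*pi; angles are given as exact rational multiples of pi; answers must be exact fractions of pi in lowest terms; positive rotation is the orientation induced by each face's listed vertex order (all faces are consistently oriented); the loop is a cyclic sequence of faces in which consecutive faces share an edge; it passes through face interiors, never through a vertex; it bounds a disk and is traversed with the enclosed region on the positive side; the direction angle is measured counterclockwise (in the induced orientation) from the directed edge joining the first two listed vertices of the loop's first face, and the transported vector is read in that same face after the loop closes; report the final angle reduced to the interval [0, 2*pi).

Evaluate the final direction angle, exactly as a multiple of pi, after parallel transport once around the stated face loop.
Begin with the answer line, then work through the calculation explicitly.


Answer: final direction angle = (13/12)*pi

enclosed vertex P3: corner angles sum to (17/6)*pi, defect = 2*pi - (17/6)*pi = (-5/6)*pi
the final direction is the initial angle plus the enclosed defects, taken mod 2*pi in the induced orientation
final angle = (23/12)*pi - (5/6)*pi = (13/12)*pi (mod 2*pi)


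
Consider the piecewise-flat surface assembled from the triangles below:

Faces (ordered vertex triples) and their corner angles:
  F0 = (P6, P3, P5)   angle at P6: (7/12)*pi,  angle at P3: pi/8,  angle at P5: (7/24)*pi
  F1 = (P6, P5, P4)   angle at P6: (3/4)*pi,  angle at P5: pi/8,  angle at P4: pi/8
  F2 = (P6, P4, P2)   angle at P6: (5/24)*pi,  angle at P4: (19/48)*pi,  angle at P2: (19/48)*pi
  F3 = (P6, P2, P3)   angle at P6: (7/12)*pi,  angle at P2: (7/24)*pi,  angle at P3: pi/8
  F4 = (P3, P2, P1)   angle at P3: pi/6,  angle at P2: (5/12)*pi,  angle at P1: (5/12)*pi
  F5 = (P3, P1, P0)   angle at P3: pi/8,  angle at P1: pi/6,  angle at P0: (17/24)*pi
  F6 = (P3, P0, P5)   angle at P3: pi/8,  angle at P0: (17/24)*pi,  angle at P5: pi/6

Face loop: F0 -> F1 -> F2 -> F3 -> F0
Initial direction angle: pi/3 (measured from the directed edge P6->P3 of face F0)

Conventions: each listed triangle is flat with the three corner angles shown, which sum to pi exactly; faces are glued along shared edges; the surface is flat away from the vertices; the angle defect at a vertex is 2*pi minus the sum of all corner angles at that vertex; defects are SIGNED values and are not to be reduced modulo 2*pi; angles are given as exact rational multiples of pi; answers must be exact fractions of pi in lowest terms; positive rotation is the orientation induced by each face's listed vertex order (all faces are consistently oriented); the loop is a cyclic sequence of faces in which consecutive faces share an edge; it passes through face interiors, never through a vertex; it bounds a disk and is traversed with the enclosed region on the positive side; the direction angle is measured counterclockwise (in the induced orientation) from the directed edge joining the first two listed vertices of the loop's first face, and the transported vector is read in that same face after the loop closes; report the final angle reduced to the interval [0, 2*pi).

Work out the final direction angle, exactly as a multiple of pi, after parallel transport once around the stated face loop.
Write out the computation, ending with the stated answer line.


enclosed vertex P6: corner angles sum to (17/8)*pi, defect = 2*pi - (17/8)*pi = -pi/8
transport around the loop rotates by the sum of enclosed defects; add to the initial angle mod 2*pi
final angle = pi/3 - pi/8 = (5/24)*pi (mod 2*pi)

Answer: final direction angle = (5/24)*pi


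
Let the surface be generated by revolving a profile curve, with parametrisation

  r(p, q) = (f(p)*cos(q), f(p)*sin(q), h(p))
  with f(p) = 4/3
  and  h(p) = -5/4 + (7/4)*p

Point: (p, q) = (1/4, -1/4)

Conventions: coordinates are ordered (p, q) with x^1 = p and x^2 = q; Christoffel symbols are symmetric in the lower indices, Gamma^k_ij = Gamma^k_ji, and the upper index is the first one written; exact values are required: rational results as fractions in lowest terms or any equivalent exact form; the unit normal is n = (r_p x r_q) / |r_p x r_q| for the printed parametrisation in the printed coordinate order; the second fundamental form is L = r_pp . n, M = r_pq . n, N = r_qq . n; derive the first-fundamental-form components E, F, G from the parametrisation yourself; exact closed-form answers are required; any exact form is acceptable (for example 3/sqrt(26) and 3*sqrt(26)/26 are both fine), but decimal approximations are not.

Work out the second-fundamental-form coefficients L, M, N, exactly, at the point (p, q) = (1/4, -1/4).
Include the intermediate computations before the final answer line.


f = 4/3, f' = 0, f'' = 0, h' = 7/4, h'' = 0
E = 49/16, F = 0, G = 16/9; answer radicand W^2 = 49/16
unnormalised second-form numerators: l = 0, m = 0, n = 7/3; L = l/sqrt(49/16), and similarly M = m/sqrt(W^2), N = n/sqrt(W^2)

Answer: L = 0, M = 0, N = 4/3


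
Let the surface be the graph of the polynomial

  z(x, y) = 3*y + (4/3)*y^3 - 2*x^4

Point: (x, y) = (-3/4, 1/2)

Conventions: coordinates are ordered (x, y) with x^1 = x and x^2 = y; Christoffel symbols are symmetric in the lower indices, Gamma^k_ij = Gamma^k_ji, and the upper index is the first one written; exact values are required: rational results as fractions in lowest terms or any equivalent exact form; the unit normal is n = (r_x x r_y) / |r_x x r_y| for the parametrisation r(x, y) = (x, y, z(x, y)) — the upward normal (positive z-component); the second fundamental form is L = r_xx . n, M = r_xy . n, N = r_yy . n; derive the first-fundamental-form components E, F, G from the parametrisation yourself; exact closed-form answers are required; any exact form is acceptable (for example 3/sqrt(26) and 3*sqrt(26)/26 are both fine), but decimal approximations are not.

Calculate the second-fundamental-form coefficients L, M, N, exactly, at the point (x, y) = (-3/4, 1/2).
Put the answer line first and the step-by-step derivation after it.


Answer: L = -108*sqrt(1817)/1817, M = 0, N = 32*sqrt(1817)/1817

z_x = 27/8, z_y = 4, z_xx = -27/2, z_xy = 0, z_yy = 4
E = 793/64, F = 27/2, G = 17; answer radicand W^2 = 1817/64
unnormalised second-form numerators: l = -27/2, m = 0, n = 4; L = l/sqrt(1817/64), and similarly M = m/sqrt(W^2), N = n/sqrt(W^2)


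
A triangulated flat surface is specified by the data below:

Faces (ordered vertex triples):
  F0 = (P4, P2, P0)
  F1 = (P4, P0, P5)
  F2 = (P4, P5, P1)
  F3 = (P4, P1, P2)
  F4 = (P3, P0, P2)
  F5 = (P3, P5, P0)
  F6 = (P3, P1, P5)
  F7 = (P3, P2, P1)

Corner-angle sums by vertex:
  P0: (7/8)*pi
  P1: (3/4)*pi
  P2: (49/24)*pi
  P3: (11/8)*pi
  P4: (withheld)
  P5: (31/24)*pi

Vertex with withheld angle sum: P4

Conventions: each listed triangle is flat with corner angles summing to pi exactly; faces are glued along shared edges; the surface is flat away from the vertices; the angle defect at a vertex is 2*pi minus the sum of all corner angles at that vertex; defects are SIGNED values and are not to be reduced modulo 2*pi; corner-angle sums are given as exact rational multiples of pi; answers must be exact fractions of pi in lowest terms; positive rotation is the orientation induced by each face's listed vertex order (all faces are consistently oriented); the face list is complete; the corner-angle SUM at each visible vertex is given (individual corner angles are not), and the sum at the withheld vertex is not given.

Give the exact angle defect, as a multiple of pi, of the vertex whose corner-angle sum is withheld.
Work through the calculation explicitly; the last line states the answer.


V = 6, E = 12, F = 8; chi = V - E + F = 2
Gauss-Bonnet: total defect = 2*pi*chi = 4*pi; visible defects sum to (11/3)*pi

Answer: defect(P4) = pi/3


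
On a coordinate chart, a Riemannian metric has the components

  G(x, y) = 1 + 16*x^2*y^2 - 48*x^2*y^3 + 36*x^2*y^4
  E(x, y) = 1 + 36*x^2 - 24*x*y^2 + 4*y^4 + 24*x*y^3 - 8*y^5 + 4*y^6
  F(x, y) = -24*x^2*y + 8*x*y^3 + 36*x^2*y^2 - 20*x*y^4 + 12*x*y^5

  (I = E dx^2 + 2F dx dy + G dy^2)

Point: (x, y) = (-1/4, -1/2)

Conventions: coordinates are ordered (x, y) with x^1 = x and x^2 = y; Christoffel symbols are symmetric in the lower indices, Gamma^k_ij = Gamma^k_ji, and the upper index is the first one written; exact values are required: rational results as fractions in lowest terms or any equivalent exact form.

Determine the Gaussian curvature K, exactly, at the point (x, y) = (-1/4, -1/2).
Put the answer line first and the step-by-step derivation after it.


Answer: K = 11264/190969

E = 97/16, F = 63/32, G = 113/64, EG - F^2 = 437/64 at the point
E_x = -27, E_y = -63/4, F_x = -105/8, F_y = -139/16, G_x = -49/8, G_y = -35/8
E_yy = 139/2, F_xy = 199/4, G_xx = 49/2
Brioschi: K = (det M1 - det M2) / (EG - F^2)^2 with the standard first/second-derivative matrices M1, M2.
M1 = [[-E_yy/2 + F_xy - G_xx/2, E_x/2, F_x - E_y/2], [F_y - G_x/2, E, F], [G_y/2, F, G]] = [[11/4, -27/2, -21/4], [-45/8, 97/16, 63/32], [-35/16, 63/32, 113/64]]; det M1 = -17573/256
M2 = [[0, E_y/2, G_x/2], [E_y/2, E, F], [G_x/2, F, G]] = [[0, -63/8, -49/16], [-63/8, 97/16, 63/32], [-49/16, 63/32, 113/64]]; det M2 = -18277/256
det M1 - det M2 = 11/4; K = 11/4 / (437/64)^2 = 11264/190969


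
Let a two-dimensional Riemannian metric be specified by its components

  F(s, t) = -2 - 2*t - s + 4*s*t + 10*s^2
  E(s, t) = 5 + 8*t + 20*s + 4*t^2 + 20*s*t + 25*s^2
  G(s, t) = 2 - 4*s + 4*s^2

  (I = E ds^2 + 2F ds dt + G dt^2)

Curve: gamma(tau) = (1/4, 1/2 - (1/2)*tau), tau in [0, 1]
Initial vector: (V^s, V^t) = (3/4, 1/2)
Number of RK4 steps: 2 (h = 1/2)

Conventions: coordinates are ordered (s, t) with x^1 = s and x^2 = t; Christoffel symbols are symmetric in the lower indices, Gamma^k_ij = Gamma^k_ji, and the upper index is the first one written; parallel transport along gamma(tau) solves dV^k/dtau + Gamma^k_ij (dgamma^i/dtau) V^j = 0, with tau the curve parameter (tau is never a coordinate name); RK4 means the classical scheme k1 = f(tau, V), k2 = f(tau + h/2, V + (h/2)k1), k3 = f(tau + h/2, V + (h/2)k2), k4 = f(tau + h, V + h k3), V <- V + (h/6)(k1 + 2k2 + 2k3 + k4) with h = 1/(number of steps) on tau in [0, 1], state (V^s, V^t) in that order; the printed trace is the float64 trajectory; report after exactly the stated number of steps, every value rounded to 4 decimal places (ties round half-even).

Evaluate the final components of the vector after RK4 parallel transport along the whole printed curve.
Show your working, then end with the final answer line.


gamma'(tau) = (0, -1/2); f(tau, V)^k = -Gamma^k_ij(gamma(tau)) gamma'^i(tau) V^j; h = 1/2; intermediate values shown to 6 dp
curve data and Christoffel symbols at the stage parameters:
  tau = 0.000000: gamma = (0.250000, 0.500000), gamma' = (0.000000, -0.500000); Gamma_sss = 1.100324, Gamma_sst = 0.440129, Gamma_stt = 0.000000, Gamma_tss = -0.129450, Gamma_tst = -0.051780, Gamma_ttt = 0.000000
  tau = 0.250000: gamma = (0.250000, 0.375000), gamma' = (0.000000, -0.500000); Gamma_sss = 1.159420, Gamma_sst = 0.463768, Gamma_stt = 0.000000, Gamma_tss = -0.144928, Gamma_tst = -0.057971, Gamma_ttt = 0.000000
  tau = 0.500000: gamma = (0.250000, 0.250000), gamma' = (0.000000, -0.500000); Gamma_sss = 1.224490, Gamma_sst = 0.489796, Gamma_stt = 0.000000, Gamma_tss = -0.163265, Gamma_tst = -0.065306, Gamma_ttt = 0.000000
  tau = 0.750000: gamma = (0.250000, 0.125000), gamma' = (0.000000, -0.500000); Gamma_sss = 1.296296, Gamma_sst = 0.518519, Gamma_stt = 0.000000, Gamma_tss = -0.185185, Gamma_tst = -0.074074, Gamma_ttt = 0.000000
  tau = 1.000000: gamma = (0.250000, 0.000000), gamma' = (0.000000, -0.500000); Gamma_sss = 1.375661, Gamma_sst = 0.550265, Gamma_stt = 0.000000, Gamma_tss = -0.211640, Gamma_tst = -0.084656, Gamma_ttt = 0.000000
step 0: V^s = 0.7500, V^t = 0.5000
step 1: k1 = (0.165049, -0.019417), k2 = (0.183481, -0.022935), k3 = (0.184550, -0.023069), k4 = (0.206271, -0.027503); V <- V + (h/6)(k1 + 2k2 + 2k3 + k4): V^s = 0.8423, V^t = 0.4884
step 2: k1 = (0.206273, -0.027503), k2 = (0.231739, -0.033106), k3 = (0.233389, -0.033341), k4 = (0.263845, -0.040592); V <- V + (h/6)(k1 + 2k2 + 2k3 + k4): V^s = 0.9590, V^t = 0.4717

Answer: V^s = 0.9590, V^t = 0.4717


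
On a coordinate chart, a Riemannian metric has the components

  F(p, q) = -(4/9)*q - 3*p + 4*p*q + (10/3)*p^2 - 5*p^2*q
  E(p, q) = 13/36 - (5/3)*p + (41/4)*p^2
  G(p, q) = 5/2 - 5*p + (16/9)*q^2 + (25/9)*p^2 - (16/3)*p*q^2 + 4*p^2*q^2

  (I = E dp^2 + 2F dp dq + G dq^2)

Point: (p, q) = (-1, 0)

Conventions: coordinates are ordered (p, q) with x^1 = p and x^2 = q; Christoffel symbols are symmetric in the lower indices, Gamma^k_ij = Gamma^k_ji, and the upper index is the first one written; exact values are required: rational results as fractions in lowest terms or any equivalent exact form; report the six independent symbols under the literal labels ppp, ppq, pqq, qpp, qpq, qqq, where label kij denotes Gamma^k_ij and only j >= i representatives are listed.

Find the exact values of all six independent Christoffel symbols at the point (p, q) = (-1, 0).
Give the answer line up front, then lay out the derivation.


Answer: Gamma_ppp = -34143/55778, Gamma_ppq = 10830/27889, Gamma_pqq = -13875/27889, Gamma_qpp = -15711/27889, Gamma_qpq = -20995/27889, Gamma_qqq = 8550/27889

E = 221/18, F = 19/3, G = 185/18 at the point
E_p = -133/6, E_q = 0, F_p = -29/3, F_q = -85/9, G_p = -95/9, G_q = 0
EG - F^2 = 27889/324;  g^inv = (324/27889) * [[185/18, -19/3], [-19/3, 221/18]]
first-kind symbols [ij,l] = (1/2)(d_i g_jl + d_j g_il - d_l g_ij): [pp,p] = E_p/2 = -133/12, [pp,q] = F_p - E_q/2 = -29/3, [pq,p] = E_q/2 = 0, [pq,q] = G_p/2 = -95/18, [qq,p] = F_q - G_p/2 = -25/6, [qq,q] = G_q/2 = 0
Gamma^p_ij = (G*[ij,p] - F*[ij,q])/(EG - F^2), Gamma^q_ij = (E*[ij,q] - F*[ij,p])/(EG - F^2)


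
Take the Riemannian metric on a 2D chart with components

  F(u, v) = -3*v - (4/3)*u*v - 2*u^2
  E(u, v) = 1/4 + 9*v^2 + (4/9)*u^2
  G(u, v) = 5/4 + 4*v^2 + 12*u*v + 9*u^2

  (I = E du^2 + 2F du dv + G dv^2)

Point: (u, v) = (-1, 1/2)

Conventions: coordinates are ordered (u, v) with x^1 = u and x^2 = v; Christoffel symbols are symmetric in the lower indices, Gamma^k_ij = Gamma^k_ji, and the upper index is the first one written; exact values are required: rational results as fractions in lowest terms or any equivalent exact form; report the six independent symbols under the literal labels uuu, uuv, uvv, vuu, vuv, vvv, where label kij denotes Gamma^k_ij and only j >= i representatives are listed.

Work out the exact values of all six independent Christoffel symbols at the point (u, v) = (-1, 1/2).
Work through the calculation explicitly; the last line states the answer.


E = 53/18, F = -17/6, G = 21/4 at the point
E_u = -8/9, E_v = 9, F_u = 10/3, F_v = -5/3, G_u = -12, G_v = -8
EG - F^2 = 535/72;  g^inv = (72/535) * [[21/4, 17/6], [17/6, 53/18]]
first-kind symbols [ij,l] = (1/2)(d_i g_jl + d_j g_il - d_l g_ij): [uu,u] = E_u/2 = -4/9, [uu,v] = F_u - E_v/2 = -7/6, [uv,u] = E_v/2 = 9/2, [uv,v] = G_u/2 = -6, [vv,u] = F_v - G_u/2 = 13/3, [vv,v] = G_v/2 = -4
Gamma^u_ij = (G*[ij,u] - F*[ij,v])/(EG - F^2), Gamma^v_ij = (E*[ij,v] - F*[ij,u])/(EG - F^2)

Answer: Gamma_uuu = -406/535, Gamma_uuv = 477/535, Gamma_uvv = 822/535, Gamma_vuu = -338/535, Gamma_vuv = -354/535, Gamma_vvv = 36/535


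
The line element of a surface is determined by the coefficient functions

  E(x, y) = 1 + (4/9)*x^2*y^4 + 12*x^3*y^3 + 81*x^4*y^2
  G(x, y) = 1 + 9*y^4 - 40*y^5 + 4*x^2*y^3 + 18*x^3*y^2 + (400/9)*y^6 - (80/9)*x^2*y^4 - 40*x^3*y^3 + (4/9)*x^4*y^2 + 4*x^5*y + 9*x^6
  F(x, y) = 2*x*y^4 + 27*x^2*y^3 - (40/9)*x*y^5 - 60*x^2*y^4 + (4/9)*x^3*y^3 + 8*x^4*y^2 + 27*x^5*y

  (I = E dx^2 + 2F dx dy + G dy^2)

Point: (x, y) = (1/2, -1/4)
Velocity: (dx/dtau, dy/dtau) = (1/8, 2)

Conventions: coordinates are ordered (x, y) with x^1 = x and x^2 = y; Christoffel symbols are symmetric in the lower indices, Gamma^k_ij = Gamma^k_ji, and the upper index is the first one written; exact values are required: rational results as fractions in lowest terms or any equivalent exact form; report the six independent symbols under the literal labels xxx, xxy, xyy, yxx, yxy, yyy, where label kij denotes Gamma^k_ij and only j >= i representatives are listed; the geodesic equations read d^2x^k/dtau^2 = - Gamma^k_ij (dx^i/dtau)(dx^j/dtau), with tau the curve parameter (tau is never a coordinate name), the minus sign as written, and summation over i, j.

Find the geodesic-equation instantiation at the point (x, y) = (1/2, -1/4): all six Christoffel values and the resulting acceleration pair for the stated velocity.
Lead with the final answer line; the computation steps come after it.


Answer: Gamma_xxx = 689/970, Gamma_xxy = -65/97, Gamma_xyy = 403/485, Gamma_yxx = -159/194, Gamma_yxy = 75/97, Gamma_yyy = -93/97; accelerations (d^2x/dtau^2, d^2y/dtau^2) = (-37245/12416, 42975/12416)

E = 745/576, F = -65/192, G = 89/64 at the point
E_x = 689/288, E_y = -325/144, F_x = -1445/576, F_y = 389/144, G_x = 125/48, G_y = -155/48
EG - F^2 = 485/288;  g^inv = (288/485) * [[89/64, 65/192], [65/192, 745/576]]
first-kind symbols [ij,l] = (1/2)(d_i g_jl + d_j g_il - d_l g_ij): [xx,x] = E_x/2 = 689/576, [xx,y] = F_x - E_y/2 = -265/192, [xy,x] = E_y/2 = -325/288, [xy,y] = G_x/2 = 125/96, [yy,x] = F_y - G_x/2 = 403/288, [yy,y] = G_y/2 = -155/96
Gamma^x_ij = (G*[ij,x] - F*[ij,y])/(EG - F^2), Gamma^y_ij = (E*[ij,y] - F*[ij,x])/(EG - F^2)
Gamma_xxx = 689/970, Gamma_xxy = -65/97, Gamma_xyy = 403/485, Gamma_yxx = -159/194, Gamma_yxy = 75/97, Gamma_yyy = -93/97
d^2x/dtau^2 = -(Gamma_xxx*(1/8)^2 + 2*Gamma_xxy*(1/8)*(2) + Gamma_xyy*(2)^2) = -37245/12416
d^2y/dtau^2 = -(Gamma_yxx*(1/8)^2 + 2*Gamma_yxy*(1/8)*(2) + Gamma_yyy*(2)^2) = 42975/12416


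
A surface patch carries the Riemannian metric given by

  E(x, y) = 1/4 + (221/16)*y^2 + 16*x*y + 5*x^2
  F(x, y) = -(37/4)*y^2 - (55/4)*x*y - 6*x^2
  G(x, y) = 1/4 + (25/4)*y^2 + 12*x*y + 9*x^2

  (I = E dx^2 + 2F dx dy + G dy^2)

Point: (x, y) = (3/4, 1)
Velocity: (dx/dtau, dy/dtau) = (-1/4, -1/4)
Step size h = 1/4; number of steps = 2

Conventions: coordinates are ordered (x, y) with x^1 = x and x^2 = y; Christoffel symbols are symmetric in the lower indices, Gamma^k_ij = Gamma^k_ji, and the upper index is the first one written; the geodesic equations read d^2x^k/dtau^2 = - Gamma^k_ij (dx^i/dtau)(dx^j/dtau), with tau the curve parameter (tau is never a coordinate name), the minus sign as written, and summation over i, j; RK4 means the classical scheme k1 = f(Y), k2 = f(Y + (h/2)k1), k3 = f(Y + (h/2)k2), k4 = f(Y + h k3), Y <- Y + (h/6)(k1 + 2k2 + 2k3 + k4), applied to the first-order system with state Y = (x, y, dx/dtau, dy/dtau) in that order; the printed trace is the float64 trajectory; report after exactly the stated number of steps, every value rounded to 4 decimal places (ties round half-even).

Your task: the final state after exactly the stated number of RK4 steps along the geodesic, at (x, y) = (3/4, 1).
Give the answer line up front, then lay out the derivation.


Answer: x = 0.6180, y = 0.8701, dx/dtau = -0.2788, dy/dtau = -0.2688

f(Y) = (dx/dtau, dy/dtau, -Gamma^x_ij Y'^i Y'^j, -Gamma^y_ij Y'^i Y'^j) with the Gammas evaluated at the stage position; h = 0.250000; intermediate values shown to 6 dp
step 0: x = 0.7500, y = 1.0000, dx/dtau = -0.2500, dy/dtau = -0.2500
step 1:
  k1: at (x, y) = (0.750000, 1.000000), (dx/dtau, dy/dtau) = (-0.250000, -0.250000); Gamma_xxx = -10.865735, Gamma_xxy = 10.350742, Gamma_xyy = -8.993067, Gamma_yxx = -14.190652, Gamma_yxy = 12.166330, Gamma_yyy = -9.508984; k1 = (-0.250000, -0.250000, -0.052668, -0.039564)
  k2: at (x, y) = (0.718750, 0.968750), (dx/dtau, dy/dtau) = (-0.256583, -0.254945); Gamma_xxx = -11.187463, Gamma_xxy = 10.641608, Gamma_xyy = -9.235649, Gamma_yxx = -14.642964, Gamma_yxy = 12.527346, Gamma_yyy = -9.772587; k2 = (-0.256583, -0.254945, -0.055418, -0.039736)
  k3: at (x, y) = (0.717927, 0.968132), (dx/dtau, dy/dtau) = (-0.256927, -0.254967); Gamma_xxx = -11.196792, Gamma_xxy = 10.649551, Gamma_xyy = -9.241911, Gamma_yxx = -14.656307, Gamma_yxy = 12.537661, Gamma_yyy = -9.779899; k3 = (-0.256927, -0.254967, -0.055343, -0.039374)
  k4: at (x, y) = (0.685768, 0.936258), (dx/dtau, dy/dtau) = (-0.263836, -0.259843); Gamma_xxx = -11.543142, Gamma_xxy = 10.960778, Gamma_xyy = -9.500239, Gamma_yxx = -15.147567, Gamma_yxy = 12.926436, Gamma_yyy = -10.061383; k4 = (-0.263836, -0.259843, -0.057901, -0.038627)
  Y <- Y + (h/6)(k1 + 2k2 + 2k3 + k4): x = 0.6858, y = 0.9363, dx/dtau = -0.2638, dy/dtau = -0.2599
step 2:
  k1: at (x, y) = (0.685798, 0.936264), (dx/dtau, dy/dtau) = (-0.263837, -0.259850); Gamma_xxx = -11.542733, Gamma_xxy = 10.960469, Gamma_xyy = -9.500027, Gamma_yxx = -15.146964, Gamma_yxy = 12.925996, Gamma_yyy = -10.061089; k1 = (-0.263837, -0.259850, -0.057907, -0.038638)
  k2: at (x, y) = (0.652818, 0.903783), (dx/dtau, dy/dtau) = (-0.271075, -0.264680); Gamma_xxx = -11.913289, Gamma_xxy = 11.291497, Gamma_xyy = -9.773556, Gamma_yxx = -15.677772, Gamma_yxy = 13.342225, Gamma_yyy = -10.359670; k2 = (-0.271075, -0.264680, -0.060188, -0.036779)
  k3: at (x, y) = (0.651913, 0.903179), (dx/dtau, dy/dtau) = (-0.271361, -0.264448); Gamma_xxx = -11.924818, Gamma_xxy = 11.301021, Gamma_xyy = -9.780851, Gamma_yxx = -15.694604, Gamma_yxy = 13.354921, Gamma_yyy = -10.368449; k3 = (-0.271361, -0.264448, -0.059835, -0.035927)
  k4: at (x, y) = (0.617957, 0.870152), (dx/dtau, dy/dtau) = (-0.278796, -0.268832); Gamma_xxx = -12.323733, Gamma_xxy = 11.654349, Gamma_xyy = -10.070840, Gamma_yxx = -16.273074, Gamma_yxy = 13.803201, Gamma_yyy = -10.686192; k4 = (-0.278796, -0.268832, -0.061255, -0.031922)
  Y <- Y + (h/6)(k1 + 2k2 + 2k3 + k4): x = 0.6180, y = 0.8701, dx/dtau = -0.2788, dy/dtau = -0.2688


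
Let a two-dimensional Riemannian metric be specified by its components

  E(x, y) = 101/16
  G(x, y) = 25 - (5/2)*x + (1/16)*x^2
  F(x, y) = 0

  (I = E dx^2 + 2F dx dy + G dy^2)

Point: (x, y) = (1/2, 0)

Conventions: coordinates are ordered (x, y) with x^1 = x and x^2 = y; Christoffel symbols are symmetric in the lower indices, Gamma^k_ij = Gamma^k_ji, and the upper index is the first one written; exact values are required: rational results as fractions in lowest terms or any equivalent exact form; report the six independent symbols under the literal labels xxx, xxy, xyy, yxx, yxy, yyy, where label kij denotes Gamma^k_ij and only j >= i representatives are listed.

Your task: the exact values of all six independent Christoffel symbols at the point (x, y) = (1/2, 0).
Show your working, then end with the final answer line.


E = 101/16, F = 0, G = 1521/64 at the point
E_x = 0, E_y = 0, F_x = 0, F_y = 0, G_x = -39/16, G_y = 0
EG - F^2 = 153621/1024;  g^inv = (1024/153621) * [[1521/64, 0], [0, 101/16]]
first-kind symbols [ij,l] = (1/2)(d_i g_jl + d_j g_il - d_l g_ij): [xx,x] = E_x/2 = 0, [xx,y] = F_x - E_y/2 = 0, [xy,x] = E_y/2 = 0, [xy,y] = G_x/2 = -39/32, [yy,x] = F_y - G_x/2 = 39/32, [yy,y] = G_y/2 = 0
Gamma^x_ij = (G*[ij,x] - F*[ij,y])/(EG - F^2), Gamma^y_ij = (E*[ij,y] - F*[ij,x])/(EG - F^2)

Answer: Gamma_xxx = 0, Gamma_xxy = 0, Gamma_xyy = 39/202, Gamma_yxx = 0, Gamma_yxy = -2/39, Gamma_yyy = 0


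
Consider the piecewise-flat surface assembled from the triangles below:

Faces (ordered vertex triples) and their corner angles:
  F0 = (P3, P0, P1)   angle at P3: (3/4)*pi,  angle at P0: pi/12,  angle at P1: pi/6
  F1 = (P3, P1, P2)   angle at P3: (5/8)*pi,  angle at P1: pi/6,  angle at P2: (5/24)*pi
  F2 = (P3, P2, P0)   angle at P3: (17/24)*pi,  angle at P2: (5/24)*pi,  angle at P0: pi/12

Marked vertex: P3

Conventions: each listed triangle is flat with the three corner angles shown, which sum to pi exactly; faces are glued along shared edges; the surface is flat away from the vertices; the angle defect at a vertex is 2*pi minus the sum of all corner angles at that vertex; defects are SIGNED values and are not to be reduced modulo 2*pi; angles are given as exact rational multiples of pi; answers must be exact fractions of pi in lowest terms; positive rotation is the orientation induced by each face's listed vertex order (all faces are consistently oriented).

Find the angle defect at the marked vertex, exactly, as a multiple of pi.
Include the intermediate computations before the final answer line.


Sum of corner angles at P3: (25/12)*pi
defect = 2*pi - (25/12)*pi

Answer: defect(P3) = -pi/12


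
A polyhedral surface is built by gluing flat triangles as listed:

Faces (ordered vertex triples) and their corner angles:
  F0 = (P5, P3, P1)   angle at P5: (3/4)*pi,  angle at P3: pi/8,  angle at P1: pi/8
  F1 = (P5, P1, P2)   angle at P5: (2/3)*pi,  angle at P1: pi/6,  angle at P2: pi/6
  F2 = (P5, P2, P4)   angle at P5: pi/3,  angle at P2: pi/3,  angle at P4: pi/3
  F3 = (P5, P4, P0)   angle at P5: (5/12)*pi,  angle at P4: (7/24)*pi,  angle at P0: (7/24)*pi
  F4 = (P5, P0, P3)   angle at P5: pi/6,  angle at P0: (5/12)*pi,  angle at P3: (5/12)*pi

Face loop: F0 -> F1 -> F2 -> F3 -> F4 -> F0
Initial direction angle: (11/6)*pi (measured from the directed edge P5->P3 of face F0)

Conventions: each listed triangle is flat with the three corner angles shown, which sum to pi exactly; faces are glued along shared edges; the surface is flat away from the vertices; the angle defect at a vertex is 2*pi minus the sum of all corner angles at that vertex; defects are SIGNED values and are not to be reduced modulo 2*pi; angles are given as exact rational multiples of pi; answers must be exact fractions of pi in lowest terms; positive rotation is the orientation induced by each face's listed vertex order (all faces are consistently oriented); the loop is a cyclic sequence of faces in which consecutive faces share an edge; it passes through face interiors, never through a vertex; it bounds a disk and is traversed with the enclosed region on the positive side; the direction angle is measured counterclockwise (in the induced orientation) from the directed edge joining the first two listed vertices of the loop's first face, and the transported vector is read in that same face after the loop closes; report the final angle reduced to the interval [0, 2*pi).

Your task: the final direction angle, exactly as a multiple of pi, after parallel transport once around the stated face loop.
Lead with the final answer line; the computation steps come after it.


Answer: final direction angle = (3/2)*pi

enclosed vertex P5: corner angles sum to (7/3)*pi, defect = 2*pi - (7/3)*pi = -pi/3
by Gauss-Bonnet the loop rotates the vector by the enclosed defect sum (positive orientation, mod 2*pi)
final angle = (11/6)*pi - pi/3 = (3/2)*pi (mod 2*pi)


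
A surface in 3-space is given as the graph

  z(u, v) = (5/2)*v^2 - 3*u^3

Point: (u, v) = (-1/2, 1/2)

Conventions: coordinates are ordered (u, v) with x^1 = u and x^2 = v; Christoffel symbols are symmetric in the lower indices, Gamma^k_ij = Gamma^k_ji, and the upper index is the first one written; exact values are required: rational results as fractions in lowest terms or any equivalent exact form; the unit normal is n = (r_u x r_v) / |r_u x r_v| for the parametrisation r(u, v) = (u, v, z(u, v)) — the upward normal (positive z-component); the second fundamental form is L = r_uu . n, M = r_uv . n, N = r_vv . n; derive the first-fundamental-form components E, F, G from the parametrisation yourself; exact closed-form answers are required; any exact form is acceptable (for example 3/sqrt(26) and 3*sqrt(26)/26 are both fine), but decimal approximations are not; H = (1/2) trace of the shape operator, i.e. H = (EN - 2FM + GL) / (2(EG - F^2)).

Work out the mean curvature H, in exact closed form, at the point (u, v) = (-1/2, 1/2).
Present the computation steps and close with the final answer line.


z_u = -9/4, z_v = 5/2, z_uu = 9, z_uv = 0, z_vv = 5
E = 97/16, F = -45/8, G = 29/4; answer radicand W^2 = 197/16
unnormalised second-form numerators: l = 9, m = 0, n = 5; L = l/sqrt(197/16), and similarly M = m/sqrt(W^2), N = n/sqrt(W^2)
H = (E*n - 2*F*m + G*l) / (2*(EG - F^2)*sqrt(W^2)); E*n - 2*F*m + G*l = 1529/16, EG - F^2 = 197/16, so H = (1529/394)/sqrt(197/16)

Answer: H = 3058*sqrt(197)/38809


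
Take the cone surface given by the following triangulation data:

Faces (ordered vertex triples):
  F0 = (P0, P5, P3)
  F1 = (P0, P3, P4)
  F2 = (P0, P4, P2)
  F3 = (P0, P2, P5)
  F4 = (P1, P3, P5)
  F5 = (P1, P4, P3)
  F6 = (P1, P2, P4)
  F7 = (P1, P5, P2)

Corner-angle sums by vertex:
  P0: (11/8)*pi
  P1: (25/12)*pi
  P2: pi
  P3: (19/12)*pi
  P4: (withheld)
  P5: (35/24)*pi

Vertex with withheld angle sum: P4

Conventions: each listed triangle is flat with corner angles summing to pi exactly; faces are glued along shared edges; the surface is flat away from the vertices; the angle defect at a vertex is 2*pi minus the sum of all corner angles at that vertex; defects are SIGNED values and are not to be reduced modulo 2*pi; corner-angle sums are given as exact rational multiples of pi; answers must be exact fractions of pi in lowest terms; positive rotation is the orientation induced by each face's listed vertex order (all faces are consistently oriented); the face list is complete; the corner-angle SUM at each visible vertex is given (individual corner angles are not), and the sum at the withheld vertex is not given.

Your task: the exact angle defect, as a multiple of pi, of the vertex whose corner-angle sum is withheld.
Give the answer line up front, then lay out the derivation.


Answer: defect(P4) = (3/2)*pi

V = 6, E = 12, F = 8; chi = V - E + F = 2
Gauss-Bonnet: total defect = 2*pi*chi = 4*pi; visible defects sum to (5/2)*pi


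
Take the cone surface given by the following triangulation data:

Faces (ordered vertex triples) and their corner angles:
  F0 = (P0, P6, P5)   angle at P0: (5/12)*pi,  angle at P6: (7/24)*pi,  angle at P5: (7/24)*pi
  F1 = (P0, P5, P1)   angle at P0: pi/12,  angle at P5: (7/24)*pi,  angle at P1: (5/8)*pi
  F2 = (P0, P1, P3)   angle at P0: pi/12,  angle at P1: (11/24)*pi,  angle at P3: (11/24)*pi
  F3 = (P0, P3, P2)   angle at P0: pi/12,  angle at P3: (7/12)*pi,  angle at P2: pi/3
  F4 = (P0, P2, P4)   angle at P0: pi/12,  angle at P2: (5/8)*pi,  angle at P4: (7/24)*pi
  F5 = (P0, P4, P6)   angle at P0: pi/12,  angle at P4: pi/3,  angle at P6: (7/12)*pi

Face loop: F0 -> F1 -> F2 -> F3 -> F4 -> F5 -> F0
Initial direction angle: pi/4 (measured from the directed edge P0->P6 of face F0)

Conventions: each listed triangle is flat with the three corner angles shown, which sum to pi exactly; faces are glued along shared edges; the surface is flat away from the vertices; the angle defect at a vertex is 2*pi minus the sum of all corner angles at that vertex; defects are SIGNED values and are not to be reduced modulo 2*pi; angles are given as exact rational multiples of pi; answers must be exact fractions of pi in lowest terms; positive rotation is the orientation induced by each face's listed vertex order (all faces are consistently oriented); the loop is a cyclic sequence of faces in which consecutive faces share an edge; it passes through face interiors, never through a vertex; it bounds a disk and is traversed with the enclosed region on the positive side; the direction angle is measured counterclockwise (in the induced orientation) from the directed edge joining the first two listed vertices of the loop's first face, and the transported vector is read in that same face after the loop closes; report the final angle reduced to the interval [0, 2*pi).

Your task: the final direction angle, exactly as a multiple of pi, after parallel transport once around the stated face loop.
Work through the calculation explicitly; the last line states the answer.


enclosed vertex P0: corner angles sum to (5/6)*pi, defect = 2*pi - (5/6)*pi = (7/6)*pi
the rotation equals the total enclosed defect, so the final angle is initial + defects (mod 2*pi)
final angle = pi/4 + (7/6)*pi = (17/12)*pi (mod 2*pi)

Answer: final direction angle = (17/12)*pi
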